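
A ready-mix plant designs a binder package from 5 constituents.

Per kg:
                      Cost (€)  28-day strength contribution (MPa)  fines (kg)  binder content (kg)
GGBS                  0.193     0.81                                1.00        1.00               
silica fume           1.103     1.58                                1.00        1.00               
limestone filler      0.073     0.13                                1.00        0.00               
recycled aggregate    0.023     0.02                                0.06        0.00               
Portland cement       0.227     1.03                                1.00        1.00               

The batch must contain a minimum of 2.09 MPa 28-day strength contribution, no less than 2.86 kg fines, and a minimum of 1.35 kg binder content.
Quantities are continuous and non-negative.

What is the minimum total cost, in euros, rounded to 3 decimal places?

€0.503

Let x1 = kg of GGBS, x2 = kg of silica fume, x3 = kg of limestone filler, x4 = kg of recycled aggregate, x5 = kg of Portland cement.
Minimise 0.193x1 + 1.103x2 + 0.073x3 + 0.023x4 + 0.227x5 s.t.:
  0.81x1 + 1.58x2 + 0.13x3 + 0.02x4 + 1.03x5 ≥ 2.09   (28-day strength contribution)
  1x1 + 1x2 + 1x3 + 0.06x4 + 1x5 ≥ 2.86   (fines)
  1x1 + 1x2 + 1x5 ≥ 1.35   (binder content)
  x1, x2, x3, x4, x5 ≥ 0.
The optimal basis is {limestone filler, Portland cement}; GGBS, silica fume, recycled aggregate drop out. Binding constraints: 28-day strength contribution and fines.
So limestone filler = 0.9509 kg, Portland cement = 1.909 kg.
Hence cost = 0.073·0.9509 + 0.227·1.909 = €0.50276.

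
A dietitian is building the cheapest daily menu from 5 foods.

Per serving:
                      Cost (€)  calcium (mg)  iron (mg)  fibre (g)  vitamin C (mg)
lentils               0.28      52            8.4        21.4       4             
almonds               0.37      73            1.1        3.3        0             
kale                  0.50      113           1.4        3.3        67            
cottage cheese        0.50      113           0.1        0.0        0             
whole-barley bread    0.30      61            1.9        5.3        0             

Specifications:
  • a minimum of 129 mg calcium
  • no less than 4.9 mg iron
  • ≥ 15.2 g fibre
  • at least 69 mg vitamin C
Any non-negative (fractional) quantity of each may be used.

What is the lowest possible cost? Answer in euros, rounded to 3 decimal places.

This is a linear program. Let x1 = servings of lentils, x2 = servings of almonds, x3 = servings of kale, x4 = servings of cottage cheese, x5 = servings of whole-barley bread.
Minimise 0.28x1 + 0.37x2 + 0.5x3 + 0.5x4 + 0.3x5 s.t.:
  52x1 + 73x2 + 113x3 + 113x4 + 61x5 ≥ 129   (calcium)
  8.4x1 + 1.1x2 + 1.4x3 + 0.1x4 + 1.9x5 ≥ 4.9   (iron)
  21.4x1 + 3.3x2 + 3.3x3 + 5.3x5 ≥ 15.2   (fibre)
  4x1 + 67x3 ≥ 69   (vitamin C)
  x1, x2, x3, x4, x5 ≥ 0.
The minimum-cost mix takes nothing from almonds, cottage cheese, whole-barley bread — only lentils, kale. The fibre and vitamin C requirements are met with equality.
Optimal quantities: lentils = 0.5566 servings, kale = 0.9966 servings.
Total cost: 0.28·0.5566 + 0.5·0.9966 = 0.65415.

€0.654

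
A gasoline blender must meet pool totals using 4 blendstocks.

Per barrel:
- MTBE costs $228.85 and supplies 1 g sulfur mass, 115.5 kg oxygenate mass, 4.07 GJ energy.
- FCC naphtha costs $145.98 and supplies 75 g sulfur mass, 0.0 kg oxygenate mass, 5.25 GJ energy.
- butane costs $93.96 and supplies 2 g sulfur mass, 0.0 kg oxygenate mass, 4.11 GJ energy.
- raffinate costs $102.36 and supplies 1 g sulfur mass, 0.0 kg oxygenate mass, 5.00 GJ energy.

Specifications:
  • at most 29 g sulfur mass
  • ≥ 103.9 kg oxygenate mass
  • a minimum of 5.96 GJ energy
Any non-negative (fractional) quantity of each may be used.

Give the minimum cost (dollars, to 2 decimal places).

Treat it as an LP. Let x1 = barrels of MTBE, x2 = barrels of FCC naphtha, x3 = barrels of butane, x4 = barrels of raffinate.
Minimize 228.85x1 + 145.98x2 + 93.96x3 + 102.36x4 with:
  1x1 + 75x2 + 2x3 + 1x4 ≤ 29   (sulfur mass)
  115.5x1 ≥ 103.9   (oxygenate mass)
  4.07x1 + 5.25x2 + 4.11x3 + 5x4 ≥ 5.96   (energy)
  x1, x2, x3, x4 ≥ 0.
The cheapest feasible vertex uses only MTBE, raffinate; FCC naphtha, butane are not used. Binding constraints: oxygenate mass and energy.
So MTBE = 0.89957 barrels, raffinate = 0.45975 barrels.
Cost = 228.85·0.89957 + 102.36·0.45975 = 252.9266.

$252.93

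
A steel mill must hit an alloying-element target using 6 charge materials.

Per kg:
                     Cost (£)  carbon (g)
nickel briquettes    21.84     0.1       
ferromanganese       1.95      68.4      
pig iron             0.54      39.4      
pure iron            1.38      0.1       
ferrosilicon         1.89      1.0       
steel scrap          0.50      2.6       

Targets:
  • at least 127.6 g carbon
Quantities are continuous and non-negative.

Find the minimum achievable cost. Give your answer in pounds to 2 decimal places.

This is a linear program. Let x1 = kg of nickel briquettes, x2 = kg of ferromanganese, x3 = kg of pig iron, x4 = kg of pure iron, x5 = kg of ferrosilicon, x6 = kg of steel scrap.
Minimise 21.84x1 + 1.95x2 + 0.54x3 + 1.38x4 + 1.89x5 + 0.5x6 subject to:
  0.1x1 + 68.4x2 + 39.4x3 + 0.1x4 + 1x5 + 2.6x6 ≥ 127.6   (carbon)
  x1, x2, x3, x4, x5, x6 ≥ 0.
At the optimum only pig iron is positive (nickel briquettes, ferromanganese, pure iron, ferrosilicon, steel scrap = 0). The carbon requirement is met with equality.
Solving gives x3 = 3.239.
Objective = 0.54·3.239 = 1.7491.

£1.75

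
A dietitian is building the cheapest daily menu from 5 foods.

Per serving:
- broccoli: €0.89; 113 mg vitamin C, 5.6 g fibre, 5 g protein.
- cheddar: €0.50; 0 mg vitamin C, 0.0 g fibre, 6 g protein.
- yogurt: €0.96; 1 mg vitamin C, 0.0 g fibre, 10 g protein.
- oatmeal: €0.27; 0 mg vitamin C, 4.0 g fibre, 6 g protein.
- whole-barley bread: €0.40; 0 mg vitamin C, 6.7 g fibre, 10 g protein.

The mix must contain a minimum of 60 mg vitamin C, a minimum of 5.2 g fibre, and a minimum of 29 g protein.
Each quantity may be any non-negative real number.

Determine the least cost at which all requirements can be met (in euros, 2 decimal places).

Let x1 = servings of broccoli, x2 = servings of cheddar, x3 = servings of yogurt, x4 = servings of oatmeal, x5 = servings of whole-barley bread.
min 0.89x1 + 0.5x2 + 0.96x3 + 0.27x4 + 0.4x5 subject to:
  113x1 + 1x3 ≥ 60   (vitamin C)
  5.6x1 + 4x4 + 6.7x5 ≥ 5.2   (fibre)
  5x1 + 6x2 + 10x3 + 6x4 + 10x5 ≥ 29   (protein)
  x1, x2, x3, x4, x5 ≥ 0.
The optimal basis is {broccoli, whole-barley bread}; cheddar, yogurt, oatmeal drop out. Binding constraints: vitamin C and protein.
Optimal quantities: broccoli = 0.531 servings, whole-barley bread = 2.635 servings.
Cost = 0.89·0.531 + 0.4·2.635 = 1.5266.

€1.53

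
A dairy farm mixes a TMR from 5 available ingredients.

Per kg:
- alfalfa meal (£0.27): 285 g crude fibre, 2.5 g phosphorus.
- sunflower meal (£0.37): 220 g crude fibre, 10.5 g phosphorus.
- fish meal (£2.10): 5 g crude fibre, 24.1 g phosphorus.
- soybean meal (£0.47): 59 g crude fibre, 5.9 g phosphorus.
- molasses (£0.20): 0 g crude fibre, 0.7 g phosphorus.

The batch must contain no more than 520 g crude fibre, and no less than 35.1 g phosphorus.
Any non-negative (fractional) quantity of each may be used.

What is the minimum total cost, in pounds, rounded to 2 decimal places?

Set it up as a linear program. Let x1 = kg of alfalfa meal, x2 = kg of sunflower meal, x3 = kg of fish meal, x4 = kg of soybean meal, x5 = kg of molasses.
Minimize 0.27x1 + 0.37x2 + 2.1x3 + 0.47x4 + 0.2x5 subject to:
  285x1 + 220x2 + 5x3 + 59x4 ≤ 520   (crude fibre)
  2.5x1 + 10.5x2 + 24.1x3 + 5.9x4 + 0.7x5 ≥ 35.1   (phosphorus)
  x1, x2, x3, x4, x5 ≥ 0.
At the optimum only sunflower meal, fish meal are positive (alfalfa meal, soybean meal, molasses = 0). The crude fibre and phosphorus requirements are met with equality.
So sunflower meal = 2.354 kg, fish meal = 0.4309 kg.
Objective = 0.37·2.354 + 2.1·0.4309 = 1.7759.

£1.78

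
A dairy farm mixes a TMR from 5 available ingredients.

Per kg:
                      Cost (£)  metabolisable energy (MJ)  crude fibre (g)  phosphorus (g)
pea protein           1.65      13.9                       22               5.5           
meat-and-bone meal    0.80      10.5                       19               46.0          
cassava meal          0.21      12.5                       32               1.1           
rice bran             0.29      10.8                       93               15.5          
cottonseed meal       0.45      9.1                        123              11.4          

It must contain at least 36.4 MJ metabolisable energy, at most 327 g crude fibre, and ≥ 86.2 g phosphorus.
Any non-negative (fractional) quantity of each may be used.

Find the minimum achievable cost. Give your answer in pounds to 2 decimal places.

£1.55

Let x1 = kg of pea protein, x2 = kg of meat-and-bone meal, x3 = kg of cassava meal, x4 = kg of rice bran, x5 = kg of cottonseed meal.
min 1.65x1 + 0.8x2 + 0.21x3 + 0.29x4 + 0.45x5 subject to:
  13.9x1 + 10.5x2 + 12.5x3 + 10.8x4 + 9.1x5 ≥ 36.4   (metabolisable energy)
  22x1 + 19x2 + 32x3 + 93x4 + 123x5 ≤ 327   (crude fibre)
  5.5x1 + 46x2 + 1.1x3 + 15.5x4 + 11.4x5 ≥ 86.2   (phosphorus)
  x1, x2, x3, x4, x5 ≥ 0.
The cheapest feasible vertex uses only meat-and-bone meal, rice bran; pea protein, cassava meal, cottonseed meal are not used. There the metabolisable energy and phosphorus constraints are tight.
That vertex is x2 = 1.098, x4 = 2.303.
Hence cost = 0.8·1.098 + 0.29·2.303 = £1.5463.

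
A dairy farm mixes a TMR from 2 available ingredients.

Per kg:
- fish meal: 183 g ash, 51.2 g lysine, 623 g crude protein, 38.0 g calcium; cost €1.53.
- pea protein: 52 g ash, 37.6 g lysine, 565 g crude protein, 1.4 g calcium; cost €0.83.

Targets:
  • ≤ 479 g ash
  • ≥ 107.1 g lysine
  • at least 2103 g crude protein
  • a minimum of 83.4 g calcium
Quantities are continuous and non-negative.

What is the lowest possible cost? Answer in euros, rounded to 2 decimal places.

Let x1 = kg of fish meal, x2 = kg of pea protein.
Minimize 1.53x1 + 0.83x2 s.t.:
  183x1 + 52x2 ≤ 479   (ash)
  51.2x1 + 37.6x2 ≥ 107.1   (lysine)
  623x1 + 565x2 ≥ 2103   (crude protein)
  38x1 + 1.4x2 ≥ 83.4   (calcium)
  x1, x2 ≥ 0.
Both inputs are positive at the optimum. Binding constraints: crude protein and calcium.
That vertex is x1 = 2.145, x2 = 1.357.
Objective = 1.53·2.145 + 0.83·1.357 = 4.4082.

€4.41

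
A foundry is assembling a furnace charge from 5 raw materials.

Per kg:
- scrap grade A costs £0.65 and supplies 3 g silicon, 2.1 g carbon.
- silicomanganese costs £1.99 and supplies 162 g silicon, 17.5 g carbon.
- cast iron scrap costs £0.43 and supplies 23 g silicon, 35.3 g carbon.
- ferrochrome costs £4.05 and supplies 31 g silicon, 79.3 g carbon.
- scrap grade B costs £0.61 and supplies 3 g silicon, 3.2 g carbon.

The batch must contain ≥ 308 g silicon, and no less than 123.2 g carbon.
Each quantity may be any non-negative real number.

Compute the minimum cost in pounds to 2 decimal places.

Let x1 = kg of scrap grade A, x2 = kg of silicomanganese, x3 = kg of cast iron scrap, x4 = kg of ferrochrome, x5 = kg of scrap grade B.
Minimise 0.65x1 + 1.99x2 + 0.43x3 + 4.05x4 + 0.61x5 with:
  3x1 + 162x2 + 23x3 + 31x4 + 3x5 ≥ 308   (silicon)
  2.1x1 + 17.5x2 + 35.3x3 + 79.3x4 + 3.2x5 ≥ 123.2   (carbon)
  x1, x2, x3, x4, x5 ≥ 0.
The optimal basis is {silicomanganese, cast iron scrap}; scrap grade A, ferrochrome, scrap grade B drop out. The silicon and carbon requirements are met with equality.
So silicomanganese = 1.512 kg, cast iron scrap = 2.74 kg.
Cost = 1.99·1.512 + 0.43·2.74 = 4.1871.

£4.19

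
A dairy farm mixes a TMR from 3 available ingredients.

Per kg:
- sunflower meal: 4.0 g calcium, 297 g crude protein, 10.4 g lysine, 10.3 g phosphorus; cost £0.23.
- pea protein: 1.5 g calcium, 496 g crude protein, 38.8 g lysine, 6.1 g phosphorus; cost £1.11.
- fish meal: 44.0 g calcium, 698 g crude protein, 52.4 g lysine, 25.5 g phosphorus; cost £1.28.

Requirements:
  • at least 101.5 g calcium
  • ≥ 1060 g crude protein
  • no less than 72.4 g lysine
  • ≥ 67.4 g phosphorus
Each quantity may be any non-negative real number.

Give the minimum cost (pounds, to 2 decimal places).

£3.07

Let x1 = kg of sunflower meal, x2 = kg of pea protein, x3 = kg of fish meal.
Minimise 0.23x1 + 1.11x2 + 1.28x3 subject to:
  4x1 + 1.5x2 + 44x3 ≥ 101.5   (calcium)
  297x1 + 496x2 + 698x3 ≥ 1060   (crude protein)
  10.4x1 + 38.8x2 + 52.4x3 ≥ 72.4   (lysine)
  10.3x1 + 6.1x2 + 25.5x3 ≥ 67.4   (phosphorus)
  x1, x2, x3 ≥ 0.
The cheapest feasible vertex uses only sunflower meal, fish meal; pea protein is not used. Binding constraints: calcium and phosphorus.
Solving gives x1 = 1.074, x3 = 2.209.
Hence cost = 0.23·1.074 + 1.28·2.209 = £3.0745.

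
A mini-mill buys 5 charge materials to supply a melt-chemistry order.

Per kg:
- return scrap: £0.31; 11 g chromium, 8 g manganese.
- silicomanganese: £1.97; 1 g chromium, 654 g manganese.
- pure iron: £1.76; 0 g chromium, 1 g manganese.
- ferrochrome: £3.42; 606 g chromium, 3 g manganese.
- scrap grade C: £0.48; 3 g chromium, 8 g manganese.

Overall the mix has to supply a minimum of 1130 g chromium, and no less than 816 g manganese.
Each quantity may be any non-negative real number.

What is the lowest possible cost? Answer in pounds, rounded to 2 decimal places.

£8.81

Set it up as a linear program. Let x1 = kg of return scrap, x2 = kg of silicomanganese, x3 = kg of pure iron, x4 = kg of ferrochrome, x5 = kg of scrap grade C.
Minimize 0.31x1 + 1.97x2 + 1.76x3 + 3.42x4 + 0.48x5 s.t.:
  11x1 + 1x2 + 606x4 + 3x5 ≥ 1130   (chromium)
  8x1 + 654x2 + 1x3 + 3x4 + 8x5 ≥ 816   (manganese)
  x1, x2, x3, x4, x5 ≥ 0.
The optimal basis is {silicomanganese, ferrochrome}; return scrap, pure iron, scrap grade C drop out. There the chromium and manganese constraints are tight.
That vertex is x2 = 1.239, x4 = 1.863.
Objective = 1.97·1.239 + 3.42·1.863 = 8.8123.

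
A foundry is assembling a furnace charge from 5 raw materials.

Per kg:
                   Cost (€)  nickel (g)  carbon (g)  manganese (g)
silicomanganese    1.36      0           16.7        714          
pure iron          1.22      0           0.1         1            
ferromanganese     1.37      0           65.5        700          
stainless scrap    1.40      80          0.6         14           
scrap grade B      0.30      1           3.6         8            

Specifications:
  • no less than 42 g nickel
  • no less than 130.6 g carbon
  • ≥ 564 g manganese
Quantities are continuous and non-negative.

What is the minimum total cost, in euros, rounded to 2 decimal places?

€3.46

Let x1 = kg of silicomanganese, x2 = kg of pure iron, x3 = kg of ferromanganese, x4 = kg of stainless scrap, x5 = kg of scrap grade B.
Minimise 1.36x1 + 1.22x2 + 1.37x3 + 1.4x4 + 0.3x5 s.t.:
  80x4 + 1x5 ≥ 42   (nickel)
  16.7x1 + 0.1x2 + 65.5x3 + 0.6x4 + 3.6x5 ≥ 130.6   (carbon)
  714x1 + 1x2 + 700x3 + 14x4 + 8x5 ≥ 564   (manganese)
  x1, x2, x3, x4, x5 ≥ 0.
At the optimum only ferromanganese, stainless scrap are positive (silicomanganese, pure iron, scrap grade B = 0). The nickel and carbon requirements are met with equality.
Optimal quantities: ferromanganese = 1.989 kg, stainless scrap = 0.525 kg.
Total cost: 1.37·1.989 + 1.4·0.525 = 3.4599.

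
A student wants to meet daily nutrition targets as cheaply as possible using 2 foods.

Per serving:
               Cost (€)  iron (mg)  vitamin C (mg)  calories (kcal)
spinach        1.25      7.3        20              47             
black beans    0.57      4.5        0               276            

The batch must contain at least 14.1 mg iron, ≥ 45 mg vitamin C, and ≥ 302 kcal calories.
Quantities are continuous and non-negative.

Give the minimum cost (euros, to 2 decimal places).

€3.22

Treat it as an LP. Let x1 = servings of spinach, x2 = servings of black beans.
min 1.25x1 + 0.57x2 s.t.:
  7.3x1 + 4.5x2 ≥ 14.1   (iron)
  20x1 ≥ 45   (vitamin C)
  47x1 + 276x2 ≥ 302   (calories)
  x1, x2 ≥ 0.
Both inputs are positive at the optimum. There the vitamin C and calories constraints are tight.
That vertex is x1 = 2.25, x2 = 0.7111.
Hence cost = 1.25·2.25 + 0.57·0.7111 = €3.2178.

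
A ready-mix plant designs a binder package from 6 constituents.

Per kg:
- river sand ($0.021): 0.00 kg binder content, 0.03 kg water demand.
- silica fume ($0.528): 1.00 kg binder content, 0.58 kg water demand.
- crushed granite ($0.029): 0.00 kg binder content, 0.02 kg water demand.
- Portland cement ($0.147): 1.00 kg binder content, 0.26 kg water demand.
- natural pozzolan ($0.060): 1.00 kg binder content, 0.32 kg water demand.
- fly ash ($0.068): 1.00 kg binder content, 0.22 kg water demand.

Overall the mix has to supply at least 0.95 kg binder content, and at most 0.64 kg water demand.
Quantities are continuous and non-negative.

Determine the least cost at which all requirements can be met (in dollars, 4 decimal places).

$0.0570

Let x1 = kg of river sand, x2 = kg of silica fume, x3 = kg of crushed granite, x4 = kg of Portland cement, x5 = kg of natural pozzolan, x6 = kg of fly ash.
Minimise 0.021x1 + 0.528x2 + 0.029x3 + 0.147x4 + 0.06x5 + 0.068x6 with:
  1x2 + 1x4 + 1x5 + 1x6 ≥ 0.95   (binder content)
  0.03x1 + 0.58x2 + 0.02x3 + 0.26x4 + 0.32x5 + 0.22x6 ≤ 0.64   (water demand)
  x1, x2, x3, x4, x5, x6 ≥ 0.
The cheapest feasible vertex uses only natural pozzolan; river sand, silica fume, crushed granite, Portland cement, fly ash are not used. Binding constraint: binder content.
Optimal quantities: natural pozzolan = 0.95 kg.
Cost = 0.06·0.95 = 0.057000.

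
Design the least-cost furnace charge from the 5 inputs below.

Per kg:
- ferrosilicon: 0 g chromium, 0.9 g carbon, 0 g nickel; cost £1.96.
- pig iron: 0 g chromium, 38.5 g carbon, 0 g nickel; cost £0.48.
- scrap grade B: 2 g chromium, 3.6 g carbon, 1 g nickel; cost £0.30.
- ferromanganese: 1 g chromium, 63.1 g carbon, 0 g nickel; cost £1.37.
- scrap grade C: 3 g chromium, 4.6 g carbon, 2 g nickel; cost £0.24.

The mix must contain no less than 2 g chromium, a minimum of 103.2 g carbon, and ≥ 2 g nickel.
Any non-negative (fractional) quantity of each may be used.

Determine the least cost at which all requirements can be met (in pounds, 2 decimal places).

This is a linear program. Let x1 = kg of ferrosilicon, x2 = kg of pig iron, x3 = kg of scrap grade B, x4 = kg of ferromanganese, x5 = kg of scrap grade C.
Minimise 1.96x1 + 0.48x2 + 0.3x3 + 1.37x4 + 0.24x5 s.t.:
  2x3 + 1x4 + 3x5 ≥ 2   (chromium)
  0.9x1 + 38.5x2 + 3.6x3 + 63.1x4 + 4.6x5 ≥ 103.2   (carbon)
  1x3 + 2x5 ≥ 2   (nickel)
  x1, x2, x3, x4, x5 ≥ 0.
The cheapest feasible vertex uses only pig iron, scrap grade C; ferrosilicon, scrap grade B, ferromanganese are not used. There the carbon and nickel constraints are tight.
That vertex is x2 = 2.561, x5 = 1.
Hence cost = 0.48·2.561 + 0.24·1 = £1.4693.

£1.47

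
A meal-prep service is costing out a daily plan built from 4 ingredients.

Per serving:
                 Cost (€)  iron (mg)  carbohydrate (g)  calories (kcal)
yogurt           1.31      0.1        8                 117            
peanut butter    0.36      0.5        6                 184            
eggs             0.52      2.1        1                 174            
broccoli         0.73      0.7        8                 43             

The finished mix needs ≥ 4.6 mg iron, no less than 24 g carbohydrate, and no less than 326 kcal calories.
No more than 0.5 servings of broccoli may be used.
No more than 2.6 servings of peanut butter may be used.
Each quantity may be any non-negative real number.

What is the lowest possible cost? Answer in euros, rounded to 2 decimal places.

Treat it as an LP. Let x1 = servings of yogurt, x2 = servings of peanut butter, x3 = servings of eggs, x4 = servings of broccoli.
Minimize 1.31x1 + 0.36x2 + 0.52x3 + 0.73x4 s.t.:
  0.1x1 + 0.5x2 + 2.1x3 + 0.7x4 ≥ 4.6   (iron)
  8x1 + 6x2 + 1x3 + 8x4 ≥ 24   (carbohydrate)
  117x1 + 184x2 + 174x3 + 43x4 ≥ 326   (calories)
  x4 ≤ 0.5
  x2 ≤ 2.6
  x1, x2, x3, x4 ≥ 0.
The optimal mix uses every input. Binding constraints: iron, carbohydrate, the broccoli cap, the peanut butter cap.
So yogurt = 0.3766 servings, peanut butter = 2.6 servings, eggs = 1.387 servings, broccoli = 0.5 servings.
Total cost: 1.31·0.3766 + 0.36·2.6 + 0.52·1.387 + 0.73·0.5 = 2.5156.

€2.52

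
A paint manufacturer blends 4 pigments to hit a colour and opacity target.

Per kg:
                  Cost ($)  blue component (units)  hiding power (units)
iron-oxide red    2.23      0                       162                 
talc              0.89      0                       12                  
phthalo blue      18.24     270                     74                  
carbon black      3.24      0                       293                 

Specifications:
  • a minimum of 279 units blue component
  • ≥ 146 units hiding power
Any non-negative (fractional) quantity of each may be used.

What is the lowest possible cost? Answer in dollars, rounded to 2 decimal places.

$19.62

Let x1 = kg of iron-oxide red, x2 = kg of talc, x3 = kg of phthalo blue, x4 = kg of carbon black.
Minimize 2.23x1 + 0.89x2 + 18.24x3 + 3.24x4 subject to:
  270x3 ≥ 279   (blue component)
  162x1 + 12x2 + 74x3 + 293x4 ≥ 146   (hiding power)
  x1, x2, x3, x4 ≥ 0.
The optimal basis is {phthalo blue, carbon black}; iron-oxide red, talc drop out. The blue component and hiding power requirements are met with equality.
That vertex is x3 = 1.0333, x4 = 0.23732.
Total cost: 18.24·1.0333 + 3.24·0.23732 = 19.6163.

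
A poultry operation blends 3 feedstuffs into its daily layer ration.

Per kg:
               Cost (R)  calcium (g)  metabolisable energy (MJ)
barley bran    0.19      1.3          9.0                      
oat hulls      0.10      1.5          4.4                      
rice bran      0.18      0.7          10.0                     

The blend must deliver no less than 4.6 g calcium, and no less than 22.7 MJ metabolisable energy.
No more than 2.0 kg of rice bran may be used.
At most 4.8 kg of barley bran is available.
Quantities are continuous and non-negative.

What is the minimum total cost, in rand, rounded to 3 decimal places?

Set it up as a linear program. Let x1 = kg of barley bran, x2 = kg of oat hulls, x3 = kg of rice bran.
min 0.19x1 + 0.1x2 + 0.18x3 subject to:
  1.3x1 + 1.5x2 + 0.7x3 ≥ 4.6   (calcium)
  9x1 + 4.4x2 + 10x3 ≥ 22.7   (metabolisable energy)
  x3 ≤ 2
  x1 ≤ 4.8
  x1, x2, x3 ≥ 0.
The minimum-cost mix takes nothing from barley bran — only oat hulls, rice bran. The calcium and metabolisable energy requirements are met with equality.
Optimal quantities: oat hulls = 2.526 kg, rice bran = 1.159 kg.
Objective = 0.1·2.526 + 0.18·1.159 = 0.46122.

R0.461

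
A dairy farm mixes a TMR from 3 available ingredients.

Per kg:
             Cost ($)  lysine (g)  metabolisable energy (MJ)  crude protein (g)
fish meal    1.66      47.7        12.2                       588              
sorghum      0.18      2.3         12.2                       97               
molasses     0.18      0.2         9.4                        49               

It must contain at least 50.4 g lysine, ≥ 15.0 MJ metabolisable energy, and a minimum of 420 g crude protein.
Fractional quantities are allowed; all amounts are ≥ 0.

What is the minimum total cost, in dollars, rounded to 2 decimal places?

Let x1 = kg of fish meal, x2 = kg of sorghum, x3 = kg of molasses.
Minimize 1.66x1 + 0.18x2 + 0.18x3 s.t.:
  47.7x1 + 2.3x2 + 0.2x3 ≥ 50.4   (lysine)
  12.2x1 + 12.2x2 + 9.4x3 ≥ 15   (metabolisable energy)
  588x1 + 97x2 + 49x3 ≥ 420   (crude protein)
  x1, x2, x3 ≥ 0.
At the optimum only fish meal, sorghum are positive (molasses = 0). There the lysine and metabolisable energy constraints are tight.
So fish meal = 1.048 kg, sorghum = 0.1817 kg.
Total cost: 1.66·1.048 + 0.18·0.1817 = 1.7724.

$1.77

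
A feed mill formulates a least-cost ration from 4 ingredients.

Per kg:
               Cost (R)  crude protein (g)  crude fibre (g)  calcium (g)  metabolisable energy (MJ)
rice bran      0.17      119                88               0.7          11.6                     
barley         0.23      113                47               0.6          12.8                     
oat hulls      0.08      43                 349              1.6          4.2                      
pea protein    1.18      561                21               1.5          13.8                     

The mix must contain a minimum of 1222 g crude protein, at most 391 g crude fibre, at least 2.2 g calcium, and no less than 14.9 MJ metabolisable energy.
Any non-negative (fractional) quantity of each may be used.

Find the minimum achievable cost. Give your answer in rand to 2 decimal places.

Let x1 = kg of rice bran, x2 = kg of barley, x3 = kg of oat hulls, x4 = kg of pea protein.
Minimise 0.17x1 + 0.23x2 + 0.08x3 + 1.18x4 subject to:
  119x1 + 113x2 + 43x3 + 561x4 ≥ 1222   (crude protein)
  88x1 + 47x2 + 349x3 + 21x4 ≤ 391   (crude fibre)
  0.7x1 + 0.6x2 + 1.6x3 + 1.5x4 ≥ 2.2   (calcium)
  11.6x1 + 12.8x2 + 4.2x3 + 13.8x4 ≥ 14.9   (metabolisable energy)
  x1, x2, x3, x4 ≥ 0.
The cheapest feasible vertex uses only rice bran, pea protein; barley, oat hulls are not used. The crude protein and crude fibre requirements are met with equality.
That vertex is x1 = 4.133, x4 = 1.302.
Total cost: 0.17·4.133 + 1.18·1.302 = 2.2390.

R2.24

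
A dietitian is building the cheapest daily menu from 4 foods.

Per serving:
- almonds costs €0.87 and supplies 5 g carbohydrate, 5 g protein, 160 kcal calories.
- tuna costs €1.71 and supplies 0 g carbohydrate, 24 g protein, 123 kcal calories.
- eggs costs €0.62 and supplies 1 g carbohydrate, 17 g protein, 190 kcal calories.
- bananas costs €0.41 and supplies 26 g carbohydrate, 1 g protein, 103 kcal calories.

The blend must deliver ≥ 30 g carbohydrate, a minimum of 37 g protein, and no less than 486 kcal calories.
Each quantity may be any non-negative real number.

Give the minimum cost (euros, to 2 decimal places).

Set it up as a linear program. Let x1 = servings of almonds, x2 = servings of tuna, x3 = servings of eggs, x4 = servings of bananas.
min 0.87x1 + 1.71x2 + 0.62x3 + 0.41x4 with:
  5x1 + 1x3 + 26x4 ≥ 30   (carbohydrate)
  5x1 + 24x2 + 17x3 + 1x4 ≥ 37   (protein)
  160x1 + 123x2 + 190x3 + 103x4 ≥ 486   (calories)
  x1, x2, x3, x4 ≥ 0.
The cheapest feasible vertex uses only eggs, bananas; almonds, tuna are not used. Binding constraints: carbohydrate and protein.
That vertex is x3 = 2.113, x4 = 1.073.
Objective = 0.62·2.113 + 0.41·1.073 = 1.7500.

€1.75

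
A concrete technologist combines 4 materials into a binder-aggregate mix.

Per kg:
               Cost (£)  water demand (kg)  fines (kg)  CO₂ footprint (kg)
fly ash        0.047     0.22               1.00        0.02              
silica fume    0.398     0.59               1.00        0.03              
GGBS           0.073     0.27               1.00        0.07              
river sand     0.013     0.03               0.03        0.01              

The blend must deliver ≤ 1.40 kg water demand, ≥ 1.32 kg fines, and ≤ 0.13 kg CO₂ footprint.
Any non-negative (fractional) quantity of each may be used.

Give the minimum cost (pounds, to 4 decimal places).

Let x1 = kg of fly ash, x2 = kg of silica fume, x3 = kg of GGBS, x4 = kg of river sand.
min 0.047x1 + 0.398x2 + 0.073x3 + 0.013x4 subject to:
  0.22x1 + 0.59x2 + 0.27x3 + 0.03x4 ≤ 1.4   (water demand)
  1x1 + 1x2 + 1x3 + 0.03x4 ≥ 1.32   (fines)
  0.02x1 + 0.03x2 + 0.07x3 + 0.01x4 ≤ 0.13   (CO₂ footprint)
  x1, x2, x3, x4 ≥ 0.
The cheapest feasible vertex uses only fly ash; silica fume, GGBS, river sand are not used. There the fines constraint is tight.
Solving gives x1 = 1.32.
Cost = 0.047·1.32 = 0.062040.

£0.0620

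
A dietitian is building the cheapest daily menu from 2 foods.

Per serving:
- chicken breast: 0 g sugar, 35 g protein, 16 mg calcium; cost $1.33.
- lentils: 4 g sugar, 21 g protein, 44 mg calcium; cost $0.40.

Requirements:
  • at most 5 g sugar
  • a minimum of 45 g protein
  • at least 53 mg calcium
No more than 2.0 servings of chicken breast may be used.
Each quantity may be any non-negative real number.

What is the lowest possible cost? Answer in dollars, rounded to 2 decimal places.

Set it up as a linear program. Let x1 = servings of chicken breast, x2 = servings of lentils.
Minimise 1.33x1 + 0.4x2 s.t.:
  4x2 ≤ 5   (sugar)
  35x1 + 21x2 ≥ 45   (protein)
  16x1 + 44x2 ≥ 53   (calcium)
  x1 ≤ 2
  x1, x2 ≥ 0.
Both inputs are positive at the optimum. Binding constraints: sugar and protein.
So chicken breast = 0.5357 servings, lentils = 1.25 servings.
Hence cost = 1.33·0.5357 + 0.4·1.25 = $1.2125.

$1.21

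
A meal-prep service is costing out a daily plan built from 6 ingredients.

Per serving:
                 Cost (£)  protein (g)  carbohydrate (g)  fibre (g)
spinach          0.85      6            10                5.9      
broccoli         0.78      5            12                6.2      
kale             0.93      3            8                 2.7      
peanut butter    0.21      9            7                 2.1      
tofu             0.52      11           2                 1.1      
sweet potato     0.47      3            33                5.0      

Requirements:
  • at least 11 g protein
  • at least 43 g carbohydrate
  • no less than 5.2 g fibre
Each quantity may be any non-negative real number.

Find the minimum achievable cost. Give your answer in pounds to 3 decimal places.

£0.706

Let x1 = servings of spinach, x2 = servings of broccoli, x3 = servings of kale, x4 = servings of peanut butter, x5 = servings of tofu, x6 = servings of sweet potato.
Minimise 0.85x1 + 0.78x2 + 0.93x3 + 0.21x4 + 0.52x5 + 0.47x6 s.t.:
  6x1 + 5x2 + 3x3 + 9x4 + 11x5 + 3x6 ≥ 11   (protein)
  10x1 + 12x2 + 8x3 + 7x4 + 2x5 + 33x6 ≥ 43   (carbohydrate)
  5.9x1 + 6.2x2 + 2.7x3 + 2.1x4 + 1.1x5 + 5x6 ≥ 5.2   (fibre)
  x1, x2, x3, x4, x5, x6 ≥ 0.
The minimum-cost mix takes nothing from spinach, broccoli, kale, tofu — only peanut butter, sweet potato. The protein and carbohydrate requirements are met with equality.
Solving gives x4 = 0.8478, x6 = 1.123.
Hence cost = 0.21·0.8478 + 0.47·1.123 = £0.70585.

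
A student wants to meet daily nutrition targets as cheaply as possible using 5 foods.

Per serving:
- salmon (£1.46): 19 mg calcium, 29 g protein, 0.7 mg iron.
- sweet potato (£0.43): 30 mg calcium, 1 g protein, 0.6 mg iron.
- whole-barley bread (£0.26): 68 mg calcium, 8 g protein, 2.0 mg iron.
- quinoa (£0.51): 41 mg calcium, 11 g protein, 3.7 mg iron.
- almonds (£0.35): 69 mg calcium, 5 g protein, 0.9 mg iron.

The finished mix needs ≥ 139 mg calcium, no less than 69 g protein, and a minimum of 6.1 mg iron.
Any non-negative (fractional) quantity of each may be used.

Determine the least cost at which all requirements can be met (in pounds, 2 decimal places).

This is a linear program. Let x1 = servings of salmon, x2 = servings of sweet potato, x3 = servings of whole-barley bread, x4 = servings of quinoa, x5 = servings of almonds.
Minimize 1.46x1 + 0.43x2 + 0.26x3 + 0.51x4 + 0.35x5 subject to:
  19x1 + 30x2 + 68x3 + 41x4 + 69x5 ≥ 139   (calcium)
  29x1 + 1x2 + 8x3 + 11x4 + 5x5 ≥ 69   (protein)
  0.7x1 + 0.6x2 + 2x3 + 3.7x4 + 0.9x5 ≥ 6.1   (iron)
  x1, x2, x3, x4, x5 ≥ 0.
The cheapest feasible vertex uses only whole-barley bread; salmon, sweet potato, quinoa, almonds are not used. Binding constraint: protein.
That vertex is x3 = 8.625.
Hence cost = 0.26·8.625 = £2.2425.

£2.24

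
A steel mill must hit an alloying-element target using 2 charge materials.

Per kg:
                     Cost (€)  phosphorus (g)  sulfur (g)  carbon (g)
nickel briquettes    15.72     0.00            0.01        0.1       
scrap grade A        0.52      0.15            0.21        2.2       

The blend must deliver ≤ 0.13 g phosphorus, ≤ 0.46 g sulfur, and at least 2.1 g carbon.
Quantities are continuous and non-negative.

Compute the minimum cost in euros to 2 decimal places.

Let x1 = kg of nickel briquettes, x2 = kg of scrap grade A.
Minimize 15.72x1 + 0.52x2 with:
  0.15x2 ≤ 0.13   (phosphorus)
  0.01x1 + 0.21x2 ≤ 0.46   (sulfur)
  0.1x1 + 2.2x2 ≥ 2.1   (carbon)
  x1, x2 ≥ 0.
Both inputs are positive at the optimum. There the phosphorus and carbon constraints are tight.
Solving gives x1 = 1.933, x2 = 0.8667.
Hence cost = 15.72·1.933 + 0.52·0.8667 = €30.8374.

€30.84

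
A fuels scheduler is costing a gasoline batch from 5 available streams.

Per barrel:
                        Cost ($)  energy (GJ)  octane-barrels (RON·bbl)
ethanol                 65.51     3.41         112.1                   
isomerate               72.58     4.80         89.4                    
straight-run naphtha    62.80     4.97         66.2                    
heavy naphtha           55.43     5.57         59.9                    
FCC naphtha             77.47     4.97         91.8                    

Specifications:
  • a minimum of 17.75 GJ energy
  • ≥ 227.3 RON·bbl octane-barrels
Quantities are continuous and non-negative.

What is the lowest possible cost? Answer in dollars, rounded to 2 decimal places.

Set it up as a linear program. Let x1 = barrels of ethanol, x2 = barrels of isomerate, x3 = barrels of straight-run naphtha, x4 = barrels of heavy naphtha, x5 = barrels of FCC naphtha.
min 65.51x1 + 72.58x2 + 62.8x3 + 55.43x4 + 77.47x5 with:
  3.41x1 + 4.8x2 + 4.97x3 + 5.57x4 + 4.97x5 ≥ 17.75   (energy)
  112.1x1 + 89.4x2 + 66.2x3 + 59.9x4 + 91.8x5 ≥ 227.3   (octane-barrels)
  x1, x2, x3, x4, x5 ≥ 0.
The optimal basis is {ethanol, heavy naphtha}; isomerate, straight-run naphtha, FCC naphtha drop out. There the energy and octane-barrels constraints are tight.
Solving gives x1 = 0.4828, x4 = 2.891.
Total cost: 65.51·0.4828 + 55.43·2.891 = 191.8764.

$191.88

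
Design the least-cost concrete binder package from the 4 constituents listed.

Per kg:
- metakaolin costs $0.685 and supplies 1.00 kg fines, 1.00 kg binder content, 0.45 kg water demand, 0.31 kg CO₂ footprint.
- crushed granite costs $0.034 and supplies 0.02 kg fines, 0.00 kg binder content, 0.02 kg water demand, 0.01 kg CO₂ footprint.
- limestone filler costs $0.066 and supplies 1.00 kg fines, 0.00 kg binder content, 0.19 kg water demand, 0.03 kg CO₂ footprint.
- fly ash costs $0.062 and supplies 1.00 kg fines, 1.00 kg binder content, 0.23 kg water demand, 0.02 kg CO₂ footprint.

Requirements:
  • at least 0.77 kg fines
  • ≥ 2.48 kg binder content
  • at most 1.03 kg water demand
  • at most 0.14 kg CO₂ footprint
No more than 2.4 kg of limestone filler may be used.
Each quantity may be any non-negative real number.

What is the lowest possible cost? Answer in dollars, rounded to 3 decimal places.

$0.154

Treat it as an LP. Let x1 = kg of metakaolin, x2 = kg of crushed granite, x3 = kg of limestone filler, x4 = kg of fly ash.
min 0.685x1 + 0.034x2 + 0.066x3 + 0.062x4 s.t.:
  1x1 + 0.02x2 + 1x3 + 1x4 ≥ 0.77   (fines)
  1x1 + 1x4 ≥ 2.48   (binder content)
  0.45x1 + 0.02x2 + 0.19x3 + 0.23x4 ≤ 1.03   (water demand)
  0.31x1 + 0.01x2 + 0.03x3 + 0.02x4 ≤ 0.14   (CO₂ footprint)
  x3 ≤ 2.4
  x1, x2, x3, x4 ≥ 0.
The optimal basis is {fly ash}; metakaolin, crushed granite, limestone filler drop out. Binding constraint: binder content.
That vertex is x4 = 2.48.
Total cost: 0.062·2.48 = 0.15376.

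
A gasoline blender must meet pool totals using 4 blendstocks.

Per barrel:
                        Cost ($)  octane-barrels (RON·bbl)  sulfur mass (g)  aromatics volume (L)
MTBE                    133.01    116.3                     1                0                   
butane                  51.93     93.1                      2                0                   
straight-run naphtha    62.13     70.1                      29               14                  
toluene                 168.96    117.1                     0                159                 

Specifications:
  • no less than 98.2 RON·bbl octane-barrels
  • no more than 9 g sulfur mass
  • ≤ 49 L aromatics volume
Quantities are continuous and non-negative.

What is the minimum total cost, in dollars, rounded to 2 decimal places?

Let x1 = barrels of MTBE, x2 = barrels of butane, x3 = barrels of straight-run naphtha, x4 = barrels of toluene.
min 133.01x1 + 51.93x2 + 62.13x3 + 168.96x4 subject to:
  116.3x1 + 93.1x2 + 70.1x3 + 117.1x4 ≥ 98.2   (octane-barrels)
  1x1 + 2x2 + 29x3 ≤ 9   (sulfur mass)
  14x3 + 159x4 ≤ 49   (aromatics volume)
  x1, x2, x3, x4 ≥ 0.
The cheapest feasible vertex uses only butane; MTBE, straight-run naphtha, toluene are not used. There the octane-barrels constraint is tight.
That vertex is x2 = 1.05478.
Hence cost = 51.93·1.05478 = $54.7747.

$54.77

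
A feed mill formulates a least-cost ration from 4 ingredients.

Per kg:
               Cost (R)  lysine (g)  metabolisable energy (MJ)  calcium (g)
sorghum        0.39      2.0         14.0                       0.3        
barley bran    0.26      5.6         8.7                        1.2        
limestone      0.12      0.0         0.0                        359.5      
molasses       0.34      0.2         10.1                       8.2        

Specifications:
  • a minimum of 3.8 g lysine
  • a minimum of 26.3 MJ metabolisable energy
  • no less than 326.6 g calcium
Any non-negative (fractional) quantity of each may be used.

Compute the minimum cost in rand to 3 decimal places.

Let x1 = kg of sorghum, x2 = kg of barley bran, x3 = kg of limestone, x4 = kg of molasses.
Minimize 0.39x1 + 0.26x2 + 0.12x3 + 0.34x4 subject to:
  2x1 + 5.6x2 + 0.2x4 ≥ 3.8   (lysine)
  14x1 + 8.7x2 + 10.1x4 ≥ 26.3   (metabolisable energy)
  0.3x1 + 1.2x2 + 359.5x3 + 8.2x4 ≥ 326.6   (calcium)
  x1, x2, x3, x4 ≥ 0.
The optimal basis is {sorghum, barley bran, limestone}; molasses drops out. There the lysine, metabolisable energy, calcium constraints are tight.
So sorghum = 1.8725 kg, barley bran = 0.0098361 kg, limestone = 0.90689 kg.
Hence cost = 0.39·1.8725 + 0.26·0.0098361 + 0.12·0.90689 = R0.84166.

R0.842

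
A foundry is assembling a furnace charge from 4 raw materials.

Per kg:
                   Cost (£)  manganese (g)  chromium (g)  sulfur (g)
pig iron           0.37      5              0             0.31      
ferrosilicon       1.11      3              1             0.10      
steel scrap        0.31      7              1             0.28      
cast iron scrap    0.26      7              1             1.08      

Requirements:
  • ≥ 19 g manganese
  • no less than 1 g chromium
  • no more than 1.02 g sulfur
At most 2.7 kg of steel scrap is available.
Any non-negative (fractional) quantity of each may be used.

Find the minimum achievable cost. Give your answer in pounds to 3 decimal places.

Set it up as a linear program. Let x1 = kg of pig iron, x2 = kg of ferrosilicon, x3 = kg of steel scrap, x4 = kg of cast iron scrap.
Minimize 0.37x1 + 1.11x2 + 0.31x3 + 0.26x4 s.t.:
  5x1 + 3x2 + 7x3 + 7x4 ≥ 19   (manganese)
  1x2 + 1x3 + 1x4 ≥ 1   (chromium)
  0.31x1 + 0.1x2 + 0.28x3 + 1.08x4 ≤ 1.02   (sulfur)
  x3 ≤ 2.7
  x1, x2, x3, x4 ≥ 0.
The optimal basis is {steel scrap, cast iron scrap}; pig iron, ferrosilicon drop out. There the manganese and sulfur constraints are tight.
Optimal quantities: steel scrap = 2.389 kg, cast iron scrap = 0.325 kg.
Objective = 0.31·2.389 + 0.26·0.325 = 0.82509.

£0.825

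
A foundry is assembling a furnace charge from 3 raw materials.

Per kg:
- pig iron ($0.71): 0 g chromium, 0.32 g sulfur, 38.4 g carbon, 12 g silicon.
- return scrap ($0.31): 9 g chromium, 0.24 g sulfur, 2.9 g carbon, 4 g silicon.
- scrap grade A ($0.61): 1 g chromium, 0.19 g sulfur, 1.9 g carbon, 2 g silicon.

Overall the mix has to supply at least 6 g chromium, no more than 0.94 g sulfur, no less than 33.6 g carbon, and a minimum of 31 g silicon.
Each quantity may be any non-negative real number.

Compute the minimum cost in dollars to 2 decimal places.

Let x1 = kg of pig iron, x2 = kg of return scrap, x3 = kg of scrap grade A.
Minimize 0.71x1 + 0.31x2 + 0.61x3 s.t.:
  9x2 + 1x3 ≥ 6   (chromium)
  0.32x1 + 0.24x2 + 0.19x3 ≤ 0.94   (sulfur)
  38.4x1 + 2.9x2 + 1.9x3 ≥ 33.6   (carbon)
  12x1 + 4x2 + 2x3 ≥ 31   (silicon)
  x1, x2, x3 ≥ 0.
The optimal basis is {pig iron, return scrap}; scrap grade A drops out. There the chromium and silicon constraints are tight.
Optimal quantities: pig iron = 2.361 kg, return scrap = 0.6667 kg.
Objective = 0.71·2.361 + 0.31·0.6667 = 1.8830.

$1.88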